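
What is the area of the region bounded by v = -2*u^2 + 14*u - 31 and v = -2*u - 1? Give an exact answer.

Set the curves equal: -2*u^2 + 14*u - 31 = -2*u - 1, so -2*u^2 + 16*u - 30 = 0, which factors as -2*(u - 5)*(u - 3) = 0. The curves meet at u = 3, 5.
On [3, 5], v = -2*u^2 + 14*u - 31 is on top; that piece has area ∫[3,5] (-2*u^2 + 16*u - 30) du = 8/3.

8/3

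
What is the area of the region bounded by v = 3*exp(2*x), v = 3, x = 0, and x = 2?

On [0, 2], (3*exp(2*x)) - (3) = 3*exp(2*x) - 3 is ≥ 0 throughout, so the area is a single integral of |3*exp(2*x) - 3|.
∫[0,2] (3*exp(2*x) - 3) dx = -15/2 + 3*exp(4)/2.

-15/2 + 3*exp(4)/2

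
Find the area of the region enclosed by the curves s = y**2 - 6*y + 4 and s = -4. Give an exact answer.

Both boundary curves give s as a function of y, so integrate with respect to y. Setting them equal: y**2 - 6*y + 8 = 0, i.e. (y - 4)*(y - 2) = 0, so they meet at y = 2, 4.
For y in [2, 4], s = y**2 - 6*y + 4 is on the left; area = ∫[2,4] (-(y**2 - 6*y + 8)) dy = 4/3.

4/3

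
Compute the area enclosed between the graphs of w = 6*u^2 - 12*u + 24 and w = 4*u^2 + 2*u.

1/3

Set the curves equal: 6*u^2 - 12*u + 24 = 4*u^2 + 2*u, so 2*u^2 - 14*u + 24 = 0, which factors as 2*(u - 4)*(u - 3) = 0. The curves meet at u = 3, 4.
On [3, 4], w = 4*u^2 + 2*u is on top; that piece has area ∫[3,4] (-(2*u^2 - 14*u + 24)) du = 1/3.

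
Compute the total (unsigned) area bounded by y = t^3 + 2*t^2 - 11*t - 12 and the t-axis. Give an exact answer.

937/12

The curve meets the t-axis where t^3 + 2*t^2 - 11*t - 12 = 0, i.e. (t - 3)*(t + 1)*(t + 4) = 0, at t = -4, -1, 3.
On [-4, -1] the curve lies above the axis; ∫[-4,-1] (t^3 + 2*t^2 - 11*t - 12) dt = 99/4, giving area 99/4.
On [-1, 3] the curve lies below the axis; ∫[-1,3] (t^3 + 2*t^2 - 11*t - 12) dt = -160/3, giving area 160/3.
Total area = 99/4 + 160/3 = 937/12.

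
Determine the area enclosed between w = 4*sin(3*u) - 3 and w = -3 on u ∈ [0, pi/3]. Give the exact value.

On [0, pi/3], (4*sin(3*u) - 3) - (-3) = 4*sin(3*u) is ≥ 0 throughout, so the area is a single integral of |4*sin(3*u)|.
∫[0,pi/3] (4*sin(3*u)) du = 8/3.

8/3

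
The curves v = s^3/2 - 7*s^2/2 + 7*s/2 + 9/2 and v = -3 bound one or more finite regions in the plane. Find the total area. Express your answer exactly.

74/3

Set the curves equal: s^3/2 - 7*s^2/2 + 7*s/2 + 9/2 = -3, so s^3/2 - 7*s^2/2 + 7*s/2 + 15/2 = 0, which factors as (s - 5)*(s - 3)*(s + 1)/2 = 0. The curves meet at s = -1, 3, 5.
On [-1, 3], v = s^3/2 - 7*s^2/2 + 7*s/2 + 9/2 is on top; that piece has area ∫[-1,3] (s^3/2 - 7*s^2/2 + 7*s/2 + 15/2) ds = 64/3.
On [3, 5], v = -3 is on top; that piece has area ∫[3,5] (-(s^3/2 - 7*s^2/2 + 7*s/2 + 15/2)) ds = 10/3.
Total enclosed area = 64/3 + 10/3 = 74/3.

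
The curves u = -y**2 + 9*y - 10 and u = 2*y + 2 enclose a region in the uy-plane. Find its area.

1/6

Both boundary curves give u as a function of y, so integrate with respect to y. Setting them equal: -y**2 + 7*y - 12 = 0, i.e. -(y - 4)*(y - 3) = 0, so they meet at y = 3, 4.
For y in [3, 4], u = -y**2 + 9*y - 10 is on the right; area = ∫[3,4] (-y**2 + 7*y - 12) dy = 1/6.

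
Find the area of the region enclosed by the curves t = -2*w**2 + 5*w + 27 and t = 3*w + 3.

Both boundary curves give t as a function of w, so integrate with respect to w. Setting them equal: -2*w**2 + 2*w + 24 = 0, i.e. -2*(w - 4)*(w + 3) = 0, so they meet at w = -3, 4.
For w in [-3, 4], t = -2*w**2 + 5*w + 27 is on the right; area = ∫[-3,4] (-2*w**2 + 2*w + 24) dw = 343/3.

343/3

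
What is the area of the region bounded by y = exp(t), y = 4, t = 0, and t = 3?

The difference (exp(t)) - (4) = exp(t) - 4 changes sign at t = log(4) inside [0, 3], so split the integral there.
∫[0,log(4)] (exp(t) - 4) dt = 3 - log(256); the area of that piece is -3 + log(256).
∫[log(4),3] (exp(t) - 4) dt = -16 + 8*log(2) + exp(3).
Total area = (-3 + log(256)) + (-16 + 8*log(2) + exp(3)) = -19 + 16*log(2) + exp(3).

-19 + 16*log(2) + exp(3)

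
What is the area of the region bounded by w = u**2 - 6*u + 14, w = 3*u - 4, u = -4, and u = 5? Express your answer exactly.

1147/6

The difference (u**2 - 6*u + 14) - (3*u - 4) = u**2 - 9*u + 18 changes sign at u = 3 inside [-4, 5], so split the integral there.
∫[-4,3] (u**2 - 9*u + 18) du = 1127/6.
∫[3,5] (u**2 - 9*u + 18) du = -10/3; the area of that piece is 10/3.
Total area = 1127/6 + 10/3 = 1147/6.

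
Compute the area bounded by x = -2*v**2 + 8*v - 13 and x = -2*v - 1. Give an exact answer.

Both boundary curves give x as a function of v, so integrate with respect to v. Setting them equal: -2*v**2 + 10*v - 12 = 0, i.e. -2*(v - 3)*(v - 2) = 0, so they meet at v = 2, 3.
For v in [2, 3], x = -2*v**2 + 8*v - 13 is on the right; area = ∫[2,3] (-2*v**2 + 10*v - 12) dv = 1/3.

1/3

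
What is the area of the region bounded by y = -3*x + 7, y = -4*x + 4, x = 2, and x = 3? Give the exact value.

On [2, 3], (-3*x + 7) - (-4*x + 4) = x + 3 is ≥ 0 throughout, so the area is a single integral of |x + 3|.
∫[2,3] (x + 3) dx = 11/2.

11/2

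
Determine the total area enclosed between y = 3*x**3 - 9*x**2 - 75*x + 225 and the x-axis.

The curve meets the x-axis where 3*x**3 - 9*x**2 - 75*x + 225 = 0, i.e. 3*(x - 5)*(x - 3)*(x + 5) = 0, at x = -5, 3, 5.
On [-5, 3] the curve lies above the axis; ∫[-5,3] (3*x**3 - 9*x**2 - 75*x + 225) dx = 1536, giving area 1536.
On [3, 5] the curve lies below the axis; ∫[3,5] (3*x**3 - 9*x**2 - 75*x + 225) dx = -36, giving area 36.
Total area = 1536 + 36 = 1572.

1572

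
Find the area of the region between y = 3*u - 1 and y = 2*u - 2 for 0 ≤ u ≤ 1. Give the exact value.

3/2

On [0, 1], (3*u - 1) - (2*u - 2) = u + 1 is ≥ 0 throughout, so the area is a single integral of |u + 1|.
∫[0,1] (u + 1) du = 3/2.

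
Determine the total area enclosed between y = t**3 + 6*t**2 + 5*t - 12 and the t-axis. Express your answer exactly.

The curve meets the t-axis where t**3 + 6*t**2 + 5*t - 12 = 0, i.e. (t - 1)*(t + 3)*(t + 4) = 0, at t = -4, -3, 1.
On [-4, -3] the curve lies above the axis; ∫[-4,-3] (t**3 + 6*t**2 + 5*t - 12) dt = 3/4, giving area 3/4.
On [-3, 1] the curve lies below the axis; ∫[-3,1] (t**3 + 6*t**2 + 5*t - 12) dt = -32, giving area 32.
Total area = 3/4 + 32 = 131/4.

131/4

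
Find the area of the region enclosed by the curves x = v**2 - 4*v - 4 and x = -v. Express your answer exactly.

125/6

Both boundary curves give x as a function of v, so integrate with respect to v. Setting them equal: v**2 - 3*v - 4 = 0, i.e. (v - 4)*(v + 1) = 0, so they meet at v = -1, 4.
For v in [-1, 4], x = v**2 - 4*v - 4 is on the left; area = ∫[-1,4] (-(v**2 - 3*v - 4)) dv = 125/6.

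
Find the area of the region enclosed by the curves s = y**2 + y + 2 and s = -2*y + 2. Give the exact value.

9/2

Both boundary curves give s as a function of y, so integrate with respect to y. Setting them equal: y**2 + 3*y = 0, i.e. y*(y + 3) = 0, so they meet at y = -3, 0.
For y in [-3, 0], s = y**2 + y + 2 is on the left; area = ∫[-3,0] (-(y**2 + 3*y)) dy = 9/2.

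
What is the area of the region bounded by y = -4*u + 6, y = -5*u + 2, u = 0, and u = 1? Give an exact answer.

9/2

On [0, 1], (-4*u + 6) - (-5*u + 2) = u + 4 is ≥ 0 throughout, so the area is a single integral of |u + 4|.
∫[0,1] (u + 4) du = 9/2.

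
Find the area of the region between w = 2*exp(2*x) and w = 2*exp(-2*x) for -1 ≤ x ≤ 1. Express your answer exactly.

The difference (2*exp(2*x)) - (2*exp(-2*x)) = 2*exp(2*x) - 2*exp(-2*x) changes sign at x = 0 inside [-1, 1], so split the integral there.
∫[-1,0] (2*exp(2*x) - 2*exp(-2*x)) dx = -exp(2) - exp(-2) + 2; the area of that piece is -2 + exp(-2) + exp(2).
∫[0,1] (2*exp(2*x) - 2*exp(-2*x)) dx = -2 + exp(-2) + exp(2).
Total area = (-2 + exp(-2) + exp(2)) + (-2 + exp(-2) + exp(2)) = -4 + 2*exp(-2) + 2*exp(2).

-4 + 2*exp(-2) + 2*exp(2)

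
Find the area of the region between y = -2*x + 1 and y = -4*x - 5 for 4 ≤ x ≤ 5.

On [4, 5], (-2*x + 1) - (-4*x - 5) = 2*x + 6 is ≥ 0 throughout, so the area is a single integral of |2*x + 6|.
∫[4,5] (2*x + 6) dx = 15.

15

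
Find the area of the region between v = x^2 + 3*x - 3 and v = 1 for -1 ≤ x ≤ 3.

20

The difference (x^2 + 3*x - 3) - (1) = x^2 + 3*x - 4 changes sign at x = 1 inside [-1, 3], so split the integral there.
∫[-1,1] (x^2 + 3*x - 4) dx = -22/3; the area of that piece is 22/3.
∫[1,3] (x^2 + 3*x - 4) dx = 38/3.
Total area = 22/3 + 38/3 = 20.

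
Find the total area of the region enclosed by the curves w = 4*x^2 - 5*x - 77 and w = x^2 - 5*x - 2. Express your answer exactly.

500

Set the curves equal: 4*x^2 - 5*x - 77 = x^2 - 5*x - 2, so 3*x^2 - 75 = 0, which factors as 3*(x - 5)*(x + 5) = 0. The curves meet at x = -5, 5.
On [-5, 5], w = x^2 - 5*x - 2 is on top; that piece has area ∫[-5,5] (-(3*x^2 - 75)) dx = 500.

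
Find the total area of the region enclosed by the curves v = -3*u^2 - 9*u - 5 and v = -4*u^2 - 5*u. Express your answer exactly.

36

Set the curves equal: -3*u^2 - 9*u - 5 = -4*u^2 - 5*u, so u^2 - 4*u - 5 = 0, which factors as (u - 5)*(u + 1) = 0. The curves meet at u = -1, 5.
On [-1, 5], v = -4*u^2 - 5*u is on top; that piece has area ∫[-1,5] (-(u^2 - 4*u - 5)) du = 36.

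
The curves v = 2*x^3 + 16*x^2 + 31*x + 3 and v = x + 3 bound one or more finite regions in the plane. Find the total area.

Set the curves equal: 2*x^3 + 16*x^2 + 31*x + 3 = x + 3, so 2*x^3 + 16*x^2 + 30*x = 0, which factors as 2*x*(x + 3)*(x + 5) = 0. The curves meet at x = -5, -3, 0.
On [-5, -3], v = 2*x^3 + 16*x^2 + 31*x + 3 is on top; that piece has area ∫[-5,-3] (2*x^3 + 16*x^2 + 30*x) dx = 32/3.
On [-3, 0], v = x + 3 is on top; that piece has area ∫[-3,0] (-(2*x^3 + 16*x^2 + 30*x)) dx = 63/2.
Total enclosed area = 32/3 + 63/2 = 253/6.

253/6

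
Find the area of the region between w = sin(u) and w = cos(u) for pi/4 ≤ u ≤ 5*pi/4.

2*sqrt(2)

On [pi/4, 5*pi/4], (sin(u)) - (cos(u)) = sin(u) - cos(u) is ≥ 0 throughout, so the area is a single integral of |sin(u) - cos(u)|.
∫[pi/4,5*pi/4] (sin(u) - cos(u)) du = 2*sqrt(2).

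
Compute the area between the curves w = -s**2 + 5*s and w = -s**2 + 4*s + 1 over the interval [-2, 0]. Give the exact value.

4

On [-2, 0], (-s**2 + 5*s) - (-s**2 + 4*s + 1) = s - 1 is ≤ 0 throughout, so the area is a single integral of |s - 1|.
∫[-2,0] (s - 1) ds = -4; the area of that piece is 4.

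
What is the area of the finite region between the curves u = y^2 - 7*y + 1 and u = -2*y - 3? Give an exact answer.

Both boundary curves give u as a function of y, so integrate with respect to y. Setting them equal: y^2 - 5*y + 4 = 0, i.e. (y - 4)*(y - 1) = 0, so they meet at y = 1, 4.
For y in [1, 4], u = y^2 - 7*y + 1 is on the left; area = ∫[1,4] (-(y^2 - 5*y + 4)) dy = 9/2.

9/2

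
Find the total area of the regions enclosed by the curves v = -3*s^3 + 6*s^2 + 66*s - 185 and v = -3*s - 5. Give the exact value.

5137/4

Set the curves equal: -3*s^3 + 6*s^2 + 66*s - 185 = -3*s - 5, so -3*s^3 + 6*s^2 + 69*s - 180 = 0, which factors as -3*(s - 4)*(s - 3)*(s + 5) = 0. The curves meet at s = -5, 3, 4.
On [-5, 3], v = -3*s - 5 is on top; that piece has area ∫[-5,3] (-(-3*s^3 + 6*s^2 + 69*s - 180)) ds = 1280.
On [3, 4], v = -3*s^3 + 6*s^2 + 66*s - 185 is on top; that piece has area ∫[3,4] (-3*s^3 + 6*s^2 + 69*s - 180) ds = 17/4.
Total enclosed area = 1280 + 17/4 = 5137/4.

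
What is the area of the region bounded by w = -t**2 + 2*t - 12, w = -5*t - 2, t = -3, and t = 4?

165/2

The difference (-t**2 + 2*t - 12) - (-5*t - 2) = -t**2 + 7*t - 10 changes sign at t = 2 inside [-3, 4], so split the integral there.
∫[-3,2] (-t**2 + 7*t - 10) dt = -475/6; the area of that piece is 475/6.
∫[2,4] (-t**2 + 7*t - 10) dt = 10/3.
Total area = 475/6 + 10/3 = 165/2.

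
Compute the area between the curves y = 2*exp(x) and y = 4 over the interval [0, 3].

The difference (2*exp(x)) - (4) = 2*exp(x) - 4 changes sign at x = log(2) inside [0, 3], so split the integral there.
∫[0,log(2)] (2*exp(x) - 4) dx = 2 - log(16); the area of that piece is -2 + log(16).
∫[log(2),3] (2*exp(x) - 4) dx = -16 + 4*log(2) + 2*exp(3).
Total area = (-2 + log(16)) + (-16 + 4*log(2) + 2*exp(3)) = -18 + 8*log(2) + 2*exp(3).

-18 + 8*log(2) + 2*exp(3)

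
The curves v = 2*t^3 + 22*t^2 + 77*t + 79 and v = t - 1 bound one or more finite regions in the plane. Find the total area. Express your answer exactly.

37/6

Set the curves equal: 2*t^3 + 22*t^2 + 77*t + 79 = t - 1, so 2*t^3 + 22*t^2 + 76*t + 80 = 0, which factors as 2*(t + 2)*(t + 4)*(t + 5) = 0. The curves meet at t = -5, -4, -2.
On [-5, -4], v = 2*t^3 + 22*t^2 + 77*t + 79 is on top; that piece has area ∫[-5,-4] (2*t^3 + 22*t^2 + 76*t + 80) dt = 5/6.
On [-4, -2], v = t - 1 is on top; that piece has area ∫[-4,-2] (-(2*t^3 + 22*t^2 + 76*t + 80)) dt = 16/3.
Total enclosed area = 5/6 + 16/3 = 37/6.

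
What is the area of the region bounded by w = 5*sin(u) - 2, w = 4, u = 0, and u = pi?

-10 + 6*pi

On [0, pi], (5*sin(u) - 2) - (4) = 5*sin(u) - 6 is ≤ 0 throughout, so the area is a single integral of |5*sin(u) - 6|.
∫[0,pi] (5*sin(u) - 6) du = 10 - 6*pi; the area of that piece is -10 + 6*pi.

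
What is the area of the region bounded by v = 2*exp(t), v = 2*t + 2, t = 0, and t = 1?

On [0, 1], (2*exp(t)) - (2*t + 2) = -2*t + 2*exp(t) - 2 is ≥ 0 throughout, so the area is a single integral of |-2*t + 2*exp(t) - 2|.
∫[0,1] (-2*t + 2*exp(t) - 2) dt = -5 + 2*exp(1).

-5 + 2*exp(1)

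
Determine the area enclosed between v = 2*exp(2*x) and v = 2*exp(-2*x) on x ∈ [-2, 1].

The difference (2*exp(2*x)) - (2*exp(-2*x)) = 2*exp(2*x) - 2*exp(-2*x) changes sign at x = 0 inside [-2, 1], so split the integral there.
∫[-2,0] (2*exp(2*x) - 2*exp(-2*x)) dx = -exp(4) - exp(-4) + 2; the area of that piece is -2 + exp(-4) + exp(4).
∫[0,1] (2*exp(2*x) - 2*exp(-2*x)) dx = -2 + exp(-2) + exp(2).
Total area = (-2 + exp(-4) + exp(4)) + (-2 + exp(-2) + exp(2)) = -4 + exp(-4) + exp(-2) + exp(2) + exp(4).

-4 + exp(-4) + exp(-2) + exp(2) + exp(4)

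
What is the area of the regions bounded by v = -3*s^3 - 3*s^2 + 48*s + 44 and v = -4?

Set the curves equal: -3*s^3 - 3*s^2 + 48*s + 44 = -4, so -3*s^3 - 3*s^2 + 48*s + 48 = 0, which factors as -3*(s - 4)*(s + 1)*(s + 4) = 0. The curves meet at s = -4, -1, 4.
On [-4, -1], v = -4 is on top; that piece has area ∫[-4,-1] (-(-3*s^3 - 3*s^2 + 48*s + 48)) ds = 351/4.
On [-1, 4], v = -3*s^3 - 3*s^2 + 48*s + 44 is on top; that piece has area ∫[-1,4] (-3*s^3 - 3*s^2 + 48*s + 48) ds = 1375/4.
Total enclosed area = 351/4 + 1375/4 = 863/2.

863/2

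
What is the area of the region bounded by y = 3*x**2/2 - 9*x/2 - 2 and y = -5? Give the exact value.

1/4

Set the curves equal: 3*x**2/2 - 9*x/2 - 2 = -5, so 3*x**2/2 - 9*x/2 + 3 = 0, which factors as 3*(x - 2)*(x - 1)/2 = 0. The curves meet at x = 1, 2.
On [1, 2], y = -5 is on top; that piece has area ∫[1,2] (-(3*x**2/2 - 9*x/2 + 3)) dx = 1/4.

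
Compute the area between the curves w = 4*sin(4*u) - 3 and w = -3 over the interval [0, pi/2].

The difference (4*sin(4*u) - 3) - (-3) = 4*sin(4*u) changes sign at u = pi/4 inside [0, pi/2], so split the integral there.
∫[0,pi/4] (4*sin(4*u)) du = 2.
∫[pi/4,pi/2] (4*sin(4*u)) du = -2; the area of that piece is 2.
Total area = 2 + 2 = 4.

4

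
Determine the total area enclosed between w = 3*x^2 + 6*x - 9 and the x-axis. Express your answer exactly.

The curve meets the x-axis where 3*x^2 + 6*x - 9 = 0, i.e. 3*(x - 1)*(x + 3) = 0, at x = -3, 1.
On [-3, 1] the curve lies below the axis; ∫[-3,1] (3*x^2 + 6*x - 9) dx = -32, giving area 32.

32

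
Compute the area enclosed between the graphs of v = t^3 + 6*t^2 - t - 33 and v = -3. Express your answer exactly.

407/4

Set the curves equal: t^3 + 6*t^2 - t - 33 = -3, so t^3 + 6*t^2 - t - 30 = 0, which factors as (t - 2)*(t + 3)*(t + 5) = 0. The curves meet at t = -5, -3, 2.
On [-5, -3], v = t^3 + 6*t^2 - t - 33 is on top; that piece has area ∫[-5,-3] (t^3 + 6*t^2 - t - 30) dt = 8.
On [-3, 2], v = -3 is on top; that piece has area ∫[-3,2] (-(t^3 + 6*t^2 - t - 30)) dt = 375/4.
Total enclosed area = 8 + 375/4 = 407/4.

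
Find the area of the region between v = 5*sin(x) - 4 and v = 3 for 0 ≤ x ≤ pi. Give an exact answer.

-10 + 7*pi

On [0, pi], (5*sin(x) - 4) - (3) = 5*sin(x) - 7 is ≤ 0 throughout, so the area is a single integral of |5*sin(x) - 7|.
∫[0,pi] (5*sin(x) - 7) dx = 10 - 7*pi; the area of that piece is -10 + 7*pi.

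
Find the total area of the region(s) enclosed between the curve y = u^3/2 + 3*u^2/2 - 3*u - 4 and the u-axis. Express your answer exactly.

The curve meets the u-axis where u^3/2 + 3*u^2/2 - 3*u - 4 = 0, i.e. (u - 2)*(u + 1)*(u + 4)/2 = 0, at u = -4, -1, 2.
On [-4, -1] the curve lies above the axis; ∫[-4,-1] (u^3/2 + 3*u^2/2 - 3*u - 4) du = 81/8, giving area 81/8.
On [-1, 2] the curve lies below the axis; ∫[-1,2] (u^3/2 + 3*u^2/2 - 3*u - 4) du = -81/8, giving area 81/8.
Total area = 81/8 + 81/8 = 81/4.

81/4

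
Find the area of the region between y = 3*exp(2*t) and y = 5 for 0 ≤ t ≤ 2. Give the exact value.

The difference (3*exp(2*t)) - (5) = 3*exp(2*t) - 5 changes sign at t = -log(3)/2 + log(5)/2 inside [0, 2], so split the integral there.
∫[0,-log(3)/2 + log(5)/2] (3*exp(2*t) - 5) dt = log(9*sqrt(15)/125) + 1; the area of that piece is -1 + log(25*sqrt(15)/27).
∫[-log(3)/2 + log(5)/2,2] (3*exp(2*t) - 5) dt = -25/2 - 5*log(3)/2 + 5*log(5)/2 + 3*exp(4)/2.
Total area = (-1 + log(25*sqrt(15)/27)) + (-25/2 - 5*log(3)/2 + 5*log(5)/2 + 3*exp(4)/2) = -27/2 - 11*log(3)/2 + log(15)/2 + 9*log(5)/2 + 3*exp(4)/2.

-27/2 - 11*log(3)/2 + log(15)/2 + 9*log(5)/2 + 3*exp(4)/2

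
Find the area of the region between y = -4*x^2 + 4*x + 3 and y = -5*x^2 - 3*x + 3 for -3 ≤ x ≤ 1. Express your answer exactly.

79/3

The difference (-4*x^2 + 4*x + 3) - (-5*x^2 - 3*x + 3) = x^2 + 7*x changes sign at x = 0 inside [-3, 1], so split the integral there.
∫[-3,0] (x^2 + 7*x) dx = -45/2; the area of that piece is 45/2.
∫[0,1] (x^2 + 7*x) dx = 23/6.
Total area = 45/2 + 23/6 = 79/3.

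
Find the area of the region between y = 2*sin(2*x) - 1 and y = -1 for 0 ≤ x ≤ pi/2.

On [0, pi/2], (2*sin(2*x) - 1) - (-1) = 2*sin(2*x) is ≥ 0 throughout, so the area is a single integral of |2*sin(2*x)|.
∫[0,pi/2] (2*sin(2*x)) dx = 2.

2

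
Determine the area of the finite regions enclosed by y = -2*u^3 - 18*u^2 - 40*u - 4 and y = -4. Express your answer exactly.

Set the curves equal: -2*u^3 - 18*u^2 - 40*u - 4 = -4, so -2*u^3 - 18*u^2 - 40*u = 0, which factors as -2*u*(u + 4)*(u + 5) = 0. The curves meet at u = -5, -4, 0.
On [-5, -4], y = -4 is on top; that piece has area ∫[-5,-4] (-(-2*u^3 - 18*u^2 - 40*u)) du = 3/2.
On [-4, 0], y = -2*u^3 - 18*u^2 - 40*u - 4 is on top; that piece has area ∫[-4,0] (-2*u^3 - 18*u^2 - 40*u) du = 64.
Total enclosed area = 3/2 + 64 = 131/2.

131/2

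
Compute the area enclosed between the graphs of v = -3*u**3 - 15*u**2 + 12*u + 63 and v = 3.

Set the curves equal: -3*u**3 - 15*u**2 + 12*u + 63 = 3, so -3*u**3 - 15*u**2 + 12*u + 60 = 0, which factors as -3*(u - 2)*(u + 2)*(u + 5) = 0. The curves meet at u = -5, -2, 2.
On [-5, -2], v = 3 is on top; that piece has area ∫[-5,-2] (-(-3*u**3 - 15*u**2 + 12*u + 60)) du = 297/4.
On [-2, 2], v = -3*u**3 - 15*u**2 + 12*u + 63 is on top; that piece has area ∫[-2,2] (-3*u**3 - 15*u**2 + 12*u + 60) du = 160.
Total enclosed area = 297/4 + 160 = 937/4.

937/4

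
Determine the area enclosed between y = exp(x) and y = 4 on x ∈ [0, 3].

The difference (exp(x)) - (4) = exp(x) - 4 changes sign at x = log(4) inside [0, 3], so split the integral there.
∫[0,log(4)] (exp(x) - 4) dx = 3 - log(256); the area of that piece is -3 + log(256).
∫[log(4),3] (exp(x) - 4) dx = -16 + 8*log(2) + exp(3).
Total area = (-3 + log(256)) + (-16 + 8*log(2) + exp(3)) = -19 + 16*log(2) + exp(3).

-19 + 16*log(2) + exp(3)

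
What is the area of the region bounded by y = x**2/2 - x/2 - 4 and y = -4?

1/12

Set the curves equal: x**2/2 - x/2 - 4 = -4, so x**2/2 - x/2 = 0, which factors as x*(x - 1)/2 = 0. The curves meet at x = 0, 1.
On [0, 1], y = -4 is on top; that piece has area ∫[0,1] (-(x**2/2 - x/2)) dx = 1/12.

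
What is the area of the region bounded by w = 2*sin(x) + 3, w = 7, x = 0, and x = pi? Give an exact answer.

-4 + 4*pi

On [0, pi], (2*sin(x) + 3) - (7) = 2*sin(x) - 4 is ≤ 0 throughout, so the area is a single integral of |2*sin(x) - 4|.
∫[0,pi] (2*sin(x) - 4) dx = 4 - 4*pi; the area of that piece is -4 + 4*pi.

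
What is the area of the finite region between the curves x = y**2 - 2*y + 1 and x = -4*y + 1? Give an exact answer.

4/3

Both boundary curves give x as a function of y, so integrate with respect to y. Setting them equal: y**2 + 2*y = 0, i.e. y*(y + 2) = 0, so they meet at y = -2, 0.
For y in [-2, 0], x = y**2 - 2*y + 1 is on the left; area = ∫[-2,0] (-(y**2 + 2*y)) dy = 4/3.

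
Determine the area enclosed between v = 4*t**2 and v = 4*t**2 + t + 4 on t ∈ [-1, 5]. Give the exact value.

36

On [-1, 5], (4*t**2) - (4*t**2 + t + 4) = -t - 4 is ≤ 0 throughout, so the area is a single integral of |-t - 4|.
∫[-1,5] (-t - 4) dt = -36; the area of that piece is 36.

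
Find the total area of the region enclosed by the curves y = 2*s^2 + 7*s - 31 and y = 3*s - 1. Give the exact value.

512/3

Set the curves equal: 2*s^2 + 7*s - 31 = 3*s - 1, so 2*s^2 + 4*s - 30 = 0, which factors as 2*(s - 3)*(s + 5) = 0. The curves meet at s = -5, 3.
On [-5, 3], y = 3*s - 1 is on top; that piece has area ∫[-5,3] (-(2*s^2 + 4*s - 30)) ds = 512/3.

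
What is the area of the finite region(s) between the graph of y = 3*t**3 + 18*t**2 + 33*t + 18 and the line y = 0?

3/2

The curve meets the t-axis where 3*t**3 + 18*t**2 + 33*t + 18 = 0, i.e. 3*(t + 1)*(t + 2)*(t + 3) = 0, at t = -3, -2, -1.
On [-3, -2] the curve lies above the axis; ∫[-3,-2] (3*t**3 + 18*t**2 + 33*t + 18) dt = 3/4, giving area 3/4.
On [-2, -1] the curve lies below the axis; ∫[-2,-1] (3*t**3 + 18*t**2 + 33*t + 18) dt = -3/4, giving area 3/4.
Total area = 3/4 + 3/4 = 3/2.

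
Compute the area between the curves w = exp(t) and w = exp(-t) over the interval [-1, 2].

The difference (exp(t)) - (exp(-t)) = exp(t) - exp(-t) changes sign at t = 0 inside [-1, 2], so split the integral there.
∫[-1,0] (exp(t) - exp(-t)) dt = -exp(1) - exp(-1) + 2; the area of that piece is -2 + exp(-1) + exp(1).
∫[0,2] (exp(t) - exp(-t)) dt = -2 + exp(-2) + exp(2).
Total area = (-2 + exp(-1) + exp(1)) + (-2 + exp(-2) + exp(2)) = -4 + exp(-2) + exp(-1) + exp(1) + exp(2).

-4 + exp(-2) + exp(-1) + exp(1) + exp(2)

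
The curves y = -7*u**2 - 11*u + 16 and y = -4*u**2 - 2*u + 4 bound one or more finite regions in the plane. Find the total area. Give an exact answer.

Set the curves equal: -7*u**2 - 11*u + 16 = -4*u**2 - 2*u + 4, so -3*u**2 - 9*u + 12 = 0, which factors as -3*(u - 1)*(u + 4) = 0. The curves meet at u = -4, 1.
On [-4, 1], y = -7*u**2 - 11*u + 16 is on top; that piece has area ∫[-4,1] (-3*u**2 - 9*u + 12) du = 125/2.

125/2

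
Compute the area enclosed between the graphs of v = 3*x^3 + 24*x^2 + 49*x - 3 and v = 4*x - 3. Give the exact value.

253/4

Set the curves equal: 3*x^3 + 24*x^2 + 49*x - 3 = 4*x - 3, so 3*x^3 + 24*x^2 + 45*x = 0, which factors as 3*x*(x + 3)*(x + 5) = 0. The curves meet at x = -5, -3, 0.
On [-5, -3], v = 3*x^3 + 24*x^2 + 49*x - 3 is on top; that piece has area ∫[-5,-3] (3*x^3 + 24*x^2 + 45*x) dx = 16.
On [-3, 0], v = 4*x - 3 is on top; that piece has area ∫[-3,0] (-(3*x^3 + 24*x^2 + 45*x)) dx = 189/4.
Total enclosed area = 16 + 189/4 = 253/4.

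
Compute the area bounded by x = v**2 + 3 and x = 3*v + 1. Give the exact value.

Both boundary curves give x as a function of v, so integrate with respect to v. Setting them equal: v**2 - 3*v + 2 = 0, i.e. (v - 2)*(v - 1) = 0, so they meet at v = 1, 2.
For v in [1, 2], x = v**2 + 3 is on the left; area = ∫[1,2] (-(v**2 - 3*v + 2)) dv = 1/6.

1/6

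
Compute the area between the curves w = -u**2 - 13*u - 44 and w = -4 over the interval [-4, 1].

745/6

On [-4, 1], (-u**2 - 13*u - 44) - (-4) = -u**2 - 13*u - 40 is ≤ 0 throughout, so the area is a single integral of |-u**2 - 13*u - 40|.
∫[-4,1] (-u**2 - 13*u - 40) du = -745/6; the area of that piece is 745/6.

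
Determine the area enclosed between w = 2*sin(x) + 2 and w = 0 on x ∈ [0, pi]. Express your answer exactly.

On [0, pi], (2*sin(x) + 2) - (0) = 2*sin(x) + 2 is ≥ 0 throughout, so the area is a single integral of |2*sin(x) + 2|.
∫[0,pi] (2*sin(x) + 2) dx = 4 + 2*pi.

4 + 2*pi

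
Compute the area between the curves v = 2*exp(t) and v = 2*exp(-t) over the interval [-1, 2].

The difference (2*exp(t)) - (2*exp(-t)) = 2*exp(t) - 2*exp(-t) changes sign at t = 0 inside [-1, 2], so split the integral there.
∫[-1,0] (2*exp(t) - 2*exp(-t)) dt = -2*exp(1) - 2*exp(-1) + 4; the area of that piece is -4 + 2*exp(-1) + 2*exp(1).
∫[0,2] (2*exp(t) - 2*exp(-t)) dt = -4 + 2*exp(-2) + 2*exp(2).
Total area = (-4 + 2*exp(-1) + 2*exp(1)) + (-4 + 2*exp(-2) + 2*exp(2)) = -8 + 2*exp(-2) + 2*exp(-1) + 2*exp(1) + 2*exp(2).

-8 + 2*exp(-2) + 2*exp(-1) + 2*exp(1) + 2*exp(2)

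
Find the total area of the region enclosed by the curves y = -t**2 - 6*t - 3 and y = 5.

Set the curves equal: -t**2 - 6*t - 3 = 5, so -t**2 - 6*t - 8 = 0, which factors as -(t + 2)*(t + 4) = 0. The curves meet at t = -4, -2.
On [-4, -2], y = -t**2 - 6*t - 3 is on top; that piece has area ∫[-4,-2] (-t**2 - 6*t - 8) dt = 4/3.

4/3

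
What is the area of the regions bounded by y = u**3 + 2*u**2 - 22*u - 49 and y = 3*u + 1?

Set the curves equal: u**3 + 2*u**2 - 22*u - 49 = 3*u + 1, so u**3 + 2*u**2 - 25*u - 50 = 0, which factors as (u - 5)*(u + 2)*(u + 5) = 0. The curves meet at u = -5, -2, 5.
On [-5, -2], y = u**3 + 2*u**2 - 22*u - 49 is on top; that piece has area ∫[-5,-2] (u**3 + 2*u**2 - 25*u - 50) du = 153/4.
On [-2, 5], y = 3*u + 1 is on top; that piece has area ∫[-2,5] (-(u**3 + 2*u**2 - 25*u - 50)) du = 4459/12.
Total enclosed area = 153/4 + 4459/12 = 2459/6.

2459/6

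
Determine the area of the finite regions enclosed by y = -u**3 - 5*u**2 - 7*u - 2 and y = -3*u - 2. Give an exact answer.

Set the curves equal: -u**3 - 5*u**2 - 7*u - 2 = -3*u - 2, so -u**3 - 5*u**2 - 4*u = 0, which factors as -u*(u + 1)*(u + 4) = 0. The curves meet at u = -4, -1, 0.
On [-4, -1], y = -3*u - 2 is on top; that piece has area ∫[-4,-1] (-(-u**3 - 5*u**2 - 4*u)) du = 45/4.
On [-1, 0], y = -u**3 - 5*u**2 - 7*u - 2 is on top; that piece has area ∫[-1,0] (-u**3 - 5*u**2 - 4*u) du = 7/12.
Total enclosed area = 45/4 + 7/12 = 71/6.

71/6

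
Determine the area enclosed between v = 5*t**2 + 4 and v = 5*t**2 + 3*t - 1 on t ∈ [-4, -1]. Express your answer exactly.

On [-4, -1], (5*t**2 + 4) - (5*t**2 + 3*t - 1) = -3*t + 5 is ≥ 0 throughout, so the area is a single integral of |-3*t + 5|.
∫[-4,-1] (-3*t + 5) dt = 75/2.

75/2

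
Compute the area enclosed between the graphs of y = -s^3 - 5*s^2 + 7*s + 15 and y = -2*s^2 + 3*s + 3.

131/4

Set the curves equal: -s^3 - 5*s^2 + 7*s + 15 = -2*s^2 + 3*s + 3, so -s^3 - 3*s^2 + 4*s + 12 = 0, which factors as -(s - 2)*(s + 2)*(s + 3) = 0. The curves meet at s = -3, -2, 2.
On [-3, -2], y = -2*s^2 + 3*s + 3 is on top; that piece has area ∫[-3,-2] (-(-s^3 - 3*s^2 + 4*s + 12)) ds = 3/4.
On [-2, 2], y = -s^3 - 5*s^2 + 7*s + 15 is on top; that piece has area ∫[-2,2] (-s^3 - 3*s^2 + 4*s + 12) ds = 32.
Total enclosed area = 3/4 + 32 = 131/4.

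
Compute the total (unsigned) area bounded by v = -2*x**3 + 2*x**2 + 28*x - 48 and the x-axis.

1741/6

The curve meets the x-axis where -2*x**3 + 2*x**2 + 28*x - 48 = 0, i.e. -2*(x - 3)*(x - 2)*(x + 4) = 0, at x = -4, 2, 3.
On [-4, 2] the curve lies below the axis; ∫[-4,2] (-2*x**3 + 2*x**2 + 28*x - 48) dx = -288, giving area 288.
On [2, 3] the curve lies above the axis; ∫[2,3] (-2*x**3 + 2*x**2 + 28*x - 48) dx = 13/6, giving area 13/6.
Total area = 288 + 13/6 = 1741/6.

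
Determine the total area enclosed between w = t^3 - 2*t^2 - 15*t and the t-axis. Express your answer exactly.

863/6

The curve meets the t-axis where t^3 - 2*t^2 - 15*t = 0, i.e. t*(t - 5)*(t + 3) = 0, at t = -3, 0, 5.
On [-3, 0] the curve lies above the axis; ∫[-3,0] (t^3 - 2*t^2 - 15*t) dt = 117/4, giving area 117/4.
On [0, 5] the curve lies below the axis; ∫[0,5] (t^3 - 2*t^2 - 15*t) dt = -1375/12, giving area 1375/12.
Total area = 117/4 + 1375/12 = 863/6.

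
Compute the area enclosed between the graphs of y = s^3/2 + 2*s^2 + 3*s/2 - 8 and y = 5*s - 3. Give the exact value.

937/24

Set the curves equal: s^3/2 + 2*s^2 + 3*s/2 - 8 = 5*s - 3, so s^3/2 + 2*s^2 - 7*s/2 - 5 = 0, which factors as (s - 2)*(s + 1)*(s + 5)/2 = 0. The curves meet at s = -5, -1, 2.
On [-5, -1], y = s^3/2 + 2*s^2 + 3*s/2 - 8 is on top; that piece has area ∫[-5,-1] (s^3/2 + 2*s^2 - 7*s/2 - 5) ds = 80/3.
On [-1, 2], y = 5*s - 3 is on top; that piece has area ∫[-1,2] (-(s^3/2 + 2*s^2 - 7*s/2 - 5)) ds = 99/8.
Total enclosed area = 80/3 + 99/8 = 937/24.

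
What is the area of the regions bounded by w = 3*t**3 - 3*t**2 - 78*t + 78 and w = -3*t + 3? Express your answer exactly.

Set the curves equal: 3*t**3 - 3*t**2 - 78*t + 78 = -3*t + 3, so 3*t**3 - 3*t**2 - 75*t + 75 = 0, which factors as 3*(t - 5)*(t - 1)*(t + 5) = 0. The curves meet at t = -5, 1, 5.
On [-5, 1], w = 3*t**3 - 3*t**2 - 78*t + 78 is on top; that piece has area ∫[-5,1] (3*t**3 - 3*t**2 - 75*t + 75) dt = 756.
On [1, 5], w = -3*t + 3 is on top; that piece has area ∫[1,5] (-(3*t**3 - 3*t**2 - 75*t + 75)) dt = 256.
Total enclosed area = 756 + 256 = 1012.

1012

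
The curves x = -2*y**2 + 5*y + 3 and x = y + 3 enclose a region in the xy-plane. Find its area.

8/3

Both boundary curves give x as a function of y, so integrate with respect to y. Setting them equal: -2*y**2 + 4*y = 0, i.e. -2*y*(y - 2) = 0, so they meet at y = 0, 2.
For y in [0, 2], x = -2*y**2 + 5*y + 3 is on the right; area = ∫[0,2] (-2*y**2 + 4*y) dy = 8/3.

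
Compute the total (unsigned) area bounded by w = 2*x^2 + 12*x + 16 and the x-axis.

The curve meets the x-axis where 2*x^2 + 12*x + 16 = 0, i.e. 2*(x + 2)*(x + 4) = 0, at x = -4, -2.
On [-4, -2] the curve lies below the axis; ∫[-4,-2] (2*x^2 + 12*x + 16) dx = -8/3, giving area 8/3.

8/3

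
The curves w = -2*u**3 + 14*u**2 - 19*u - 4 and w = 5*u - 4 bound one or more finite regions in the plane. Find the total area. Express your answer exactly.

71/3

Set the curves equal: -2*u**3 + 14*u**2 - 19*u - 4 = 5*u - 4, so -2*u**3 + 14*u**2 - 24*u = 0, which factors as -2*u*(u - 4)*(u - 3) = 0. The curves meet at u = 0, 3, 4.
On [0, 3], w = 5*u - 4 is on top; that piece has area ∫[0,3] (-(-2*u**3 + 14*u**2 - 24*u)) du = 45/2.
On [3, 4], w = -2*u**3 + 14*u**2 - 19*u - 4 is on top; that piece has area ∫[3,4] (-2*u**3 + 14*u**2 - 24*u) du = 7/6.
Total enclosed area = 45/2 + 7/6 = 71/3.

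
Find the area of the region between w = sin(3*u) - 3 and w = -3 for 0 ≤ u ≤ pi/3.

2/3

On [0, pi/3], (sin(3*u) - 3) - (-3) = sin(3*u) is ≥ 0 throughout, so the area is a single integral of |sin(3*u)|.
∫[0,pi/3] (sin(3*u)) du = 2/3.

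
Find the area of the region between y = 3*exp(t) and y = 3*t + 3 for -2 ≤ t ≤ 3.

On [-2, 3], (3*exp(t)) - (3*t + 3) = -3*t + 3*exp(t) - 3 is ≥ 0 throughout, so the area is a single integral of |-3*t + 3*exp(t) - 3|.
∫[-2,3] (-3*t + 3*exp(t) - 3) dt = -45/2 - 3*exp(-2) + 3*exp(3).

-45/2 - 3*exp(-2) + 3*exp(3)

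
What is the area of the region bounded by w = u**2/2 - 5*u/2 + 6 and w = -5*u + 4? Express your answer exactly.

9/4

Set the curves equal: u**2/2 - 5*u/2 + 6 = -5*u + 4, so u**2/2 + 5*u/2 + 2 = 0, which factors as (u + 1)*(u + 4)/2 = 0. The curves meet at u = -4, -1.
On [-4, -1], w = -5*u + 4 is on top; that piece has area ∫[-4,-1] (-(u**2/2 + 5*u/2 + 2)) du = 9/4.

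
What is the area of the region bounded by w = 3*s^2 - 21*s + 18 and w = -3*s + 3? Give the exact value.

Set the curves equal: 3*s^2 - 21*s + 18 = -3*s + 3, so 3*s^2 - 18*s + 15 = 0, which factors as 3*(s - 5)*(s - 1) = 0. The curves meet at s = 1, 5.
On [1, 5], w = -3*s + 3 is on top; that piece has area ∫[1,5] (-(3*s^2 - 18*s + 15)) ds = 32.

32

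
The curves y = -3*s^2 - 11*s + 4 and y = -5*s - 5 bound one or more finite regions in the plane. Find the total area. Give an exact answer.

Set the curves equal: -3*s^2 - 11*s + 4 = -5*s - 5, so -3*s^2 - 6*s + 9 = 0, which factors as -3*(s - 1)*(s + 3) = 0. The curves meet at s = -3, 1.
On [-3, 1], y = -3*s^2 - 11*s + 4 is on top; that piece has area ∫[-3,1] (-3*s^2 - 6*s + 9) ds = 32.

32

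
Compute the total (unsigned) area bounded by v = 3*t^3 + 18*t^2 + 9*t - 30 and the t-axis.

The curve meets the t-axis where 3*t^3 + 18*t^2 + 9*t - 30 = 0, i.e. 3*(t - 1)*(t + 2)*(t + 5) = 0, at t = -5, -2, 1.
On [-5, -2] the curve lies above the axis; ∫[-5,-2] (3*t^3 + 18*t^2 + 9*t - 30) dt = 243/4, giving area 243/4.
On [-2, 1] the curve lies below the axis; ∫[-2,1] (3*t^3 + 18*t^2 + 9*t - 30) dt = -243/4, giving area 243/4.
Total area = 243/4 + 243/4 = 243/2.

243/2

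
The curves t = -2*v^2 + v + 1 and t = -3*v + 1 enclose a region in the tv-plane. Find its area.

Both boundary curves give t as a function of v, so integrate with respect to v. Setting them equal: -2*v^2 + 4*v = 0, i.e. -2*v*(v - 2) = 0, so they meet at v = 0, 2.
For v in [0, 2], t = -2*v^2 + v + 1 is on the right; area = ∫[0,2] (-2*v^2 + 4*v) dv = 8/3.

8/3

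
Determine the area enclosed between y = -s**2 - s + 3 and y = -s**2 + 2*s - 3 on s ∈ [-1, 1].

12

On [-1, 1], (-s**2 - s + 3) - (-s**2 + 2*s - 3) = -3*s + 6 is ≥ 0 throughout, so the area is a single integral of |-3*s + 6|.
∫[-1,1] (-3*s + 6) ds = 12.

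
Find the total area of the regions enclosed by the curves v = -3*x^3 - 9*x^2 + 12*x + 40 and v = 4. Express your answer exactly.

393/4

Set the curves equal: -3*x^3 - 9*x^2 + 12*x + 40 = 4, so -3*x^3 - 9*x^2 + 12*x + 36 = 0, which factors as -3*(x - 2)*(x + 2)*(x + 3) = 0. The curves meet at x = -3, -2, 2.
On [-3, -2], v = 4 is on top; that piece has area ∫[-3,-2] (-(-3*x^3 - 9*x^2 + 12*x + 36)) dx = 9/4.
On [-2, 2], v = -3*x^3 - 9*x^2 + 12*x + 40 is on top; that piece has area ∫[-2,2] (-3*x^3 - 9*x^2 + 12*x + 36) dx = 96.
Total enclosed area = 9/4 + 96 = 393/4.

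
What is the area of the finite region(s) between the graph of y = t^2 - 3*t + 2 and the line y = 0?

1/6

The curve meets the t-axis where t^2 - 3*t + 2 = 0, i.e. (t - 2)*(t - 1) = 0, at t = 1, 2.
On [1, 2] the curve lies below the axis; ∫[1,2] (t^2 - 3*t + 2) dt = -1/6, giving area 1/6.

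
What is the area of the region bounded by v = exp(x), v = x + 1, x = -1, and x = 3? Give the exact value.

-8 - exp(-1) + exp(3)

On [-1, 3], (exp(x)) - (x + 1) = -x + exp(x) - 1 is ≥ 0 throughout, so the area is a single integral of |-x + exp(x) - 1|.
∫[-1,3] (-x + exp(x) - 1) dx = -8 - exp(-1) + exp(3).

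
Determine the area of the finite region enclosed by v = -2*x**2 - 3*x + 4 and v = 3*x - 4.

125/3

Set the curves equal: -2*x**2 - 3*x + 4 = 3*x - 4, so -2*x**2 - 6*x + 8 = 0, which factors as -2*(x - 1)*(x + 4) = 0. The curves meet at x = -4, 1.
On [-4, 1], v = -2*x**2 - 3*x + 4 is on top; that piece has area ∫[-4,1] (-2*x**2 - 6*x + 8) dx = 125/3.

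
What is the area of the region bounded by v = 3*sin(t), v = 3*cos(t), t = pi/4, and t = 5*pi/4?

On [pi/4, 5*pi/4], (3*sin(t)) - (3*cos(t)) = 3*sin(t) - 3*cos(t) is ≥ 0 throughout, so the area is a single integral of |3*sin(t) - 3*cos(t)|.
∫[pi/4,5*pi/4] (3*sin(t) - 3*cos(t)) dt = 6*sqrt(2).

6*sqrt(2)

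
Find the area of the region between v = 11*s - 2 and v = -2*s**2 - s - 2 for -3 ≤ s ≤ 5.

The difference (11*s - 2) - (-2*s**2 - s - 2) = 2*s**2 + 12*s changes sign at s = 0 inside [-3, 5], so split the integral there.
∫[-3,0] (2*s**2 + 12*s) ds = -36; the area of that piece is 36.
∫[0,5] (2*s**2 + 12*s) ds = 700/3.
Total area = 36 + 700/3 = 808/3.

808/3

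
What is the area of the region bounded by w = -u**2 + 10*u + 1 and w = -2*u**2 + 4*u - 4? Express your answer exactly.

32/3

Set the curves equal: -u**2 + 10*u + 1 = -2*u**2 + 4*u - 4, so u**2 + 6*u + 5 = 0, which factors as (u + 1)*(u + 5) = 0. The curves meet at u = -5, -1.
On [-5, -1], w = -2*u**2 + 4*u - 4 is on top; that piece has area ∫[-5,-1] (-(u**2 + 6*u + 5)) du = 32/3.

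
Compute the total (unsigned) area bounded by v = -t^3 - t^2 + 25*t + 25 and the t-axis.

The curve meets the t-axis where -t^3 - t^2 + 25*t + 25 = 0, i.e. -(t - 5)*(t + 1)*(t + 5) = 0, at t = -5, -1, 5.
On [-5, -1] the curve lies below the axis; ∫[-5,-1] (-t^3 - t^2 + 25*t + 25) dt = -256/3, giving area 256/3.
On [-1, 5] the curve lies above the axis; ∫[-1,5] (-t^3 - t^2 + 25*t + 25) dt = 252, giving area 252.
Total area = 256/3 + 252 = 1012/3.

1012/3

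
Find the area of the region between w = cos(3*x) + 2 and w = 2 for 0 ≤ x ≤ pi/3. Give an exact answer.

The difference (cos(3*x) + 2) - (2) = cos(3*x) changes sign at x = pi/6 inside [0, pi/3], so split the integral there.
∫[0,pi/6] (cos(3*x)) dx = 1/3.
∫[pi/6,pi/3] (cos(3*x)) dx = -1/3; the area of that piece is 1/3.
Total area = 1/3 + 1/3 = 2/3.

2/3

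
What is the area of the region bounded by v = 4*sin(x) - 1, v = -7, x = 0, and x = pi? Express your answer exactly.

8 + 6*pi

On [0, pi], (4*sin(x) - 1) - (-7) = 4*sin(x) + 6 is ≥ 0 throughout, so the area is a single integral of |4*sin(x) + 6|.
∫[0,pi] (4*sin(x) + 6) dx = 8 + 6*pi.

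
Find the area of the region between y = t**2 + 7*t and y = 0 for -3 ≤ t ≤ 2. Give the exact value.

235/6

The difference (t**2 + 7*t) - (0) = t**2 + 7*t changes sign at t = 0 inside [-3, 2], so split the integral there.
∫[-3,0] (t**2 + 7*t) dt = -45/2; the area of that piece is 45/2.
∫[0,2] (t**2 + 7*t) dt = 50/3.
Total area = 45/2 + 50/3 = 235/6.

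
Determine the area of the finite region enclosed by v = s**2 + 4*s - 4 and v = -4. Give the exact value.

32/3

Set the curves equal: s**2 + 4*s - 4 = -4, so s**2 + 4*s = 0, which factors as s*(s + 4) = 0. The curves meet at s = -4, 0.
On [-4, 0], v = -4 is on top; that piece has area ∫[-4,0] (-(s**2 + 4*s)) ds = 32/3.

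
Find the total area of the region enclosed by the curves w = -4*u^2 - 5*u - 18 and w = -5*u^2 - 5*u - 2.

256/3

Set the curves equal: -4*u^2 - 5*u - 18 = -5*u^2 - 5*u - 2, so u^2 - 16 = 0, which factors as (u - 4)*(u + 4) = 0. The curves meet at u = -4, 4.
On [-4, 4], w = -5*u^2 - 5*u - 2 is on top; that piece has area ∫[-4,4] (-(u^2 - 16)) du = 256/3.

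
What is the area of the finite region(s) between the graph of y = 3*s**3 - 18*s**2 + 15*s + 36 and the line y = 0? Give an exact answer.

393/4

The curve meets the s-axis where 3*s**3 - 18*s**2 + 15*s + 36 = 0, i.e. 3*(s - 4)*(s - 3)*(s + 1) = 0, at s = -1, 3, 4.
On [-1, 3] the curve lies above the axis; ∫[-1,3] (3*s**3 - 18*s**2 + 15*s + 36) ds = 96, giving area 96.
On [3, 4] the curve lies below the axis; ∫[3,4] (3*s**3 - 18*s**2 + 15*s + 36) ds = -9/4, giving area 9/4.
Total area = 96 + 9/4 = 393/4.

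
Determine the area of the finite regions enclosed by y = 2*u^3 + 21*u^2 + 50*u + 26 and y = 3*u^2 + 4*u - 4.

16

Set the curves equal: 2*u^3 + 21*u^2 + 50*u + 26 = 3*u^2 + 4*u - 4, so 2*u^3 + 18*u^2 + 46*u + 30 = 0, which factors as 2*(u + 1)*(u + 3)*(u + 5) = 0. The curves meet at u = -5, -3, -1.
On [-5, -3], y = 2*u^3 + 21*u^2 + 50*u + 26 is on top; that piece has area ∫[-5,-3] (2*u^3 + 18*u^2 + 46*u + 30) du = 8.
On [-3, -1], y = 3*u^2 + 4*u - 4 is on top; that piece has area ∫[-3,-1] (-(2*u^3 + 18*u^2 + 46*u + 30)) du = 8.
Total enclosed area = 8 + 8 = 16.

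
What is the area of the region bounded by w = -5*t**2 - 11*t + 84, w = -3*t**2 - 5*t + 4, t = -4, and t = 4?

On [-4, 4], (-5*t**2 - 11*t + 84) - (-3*t**2 - 5*t + 4) = -2*t**2 - 6*t + 80 is ≥ 0 throughout, so the area is a single integral of |-2*t**2 - 6*t + 80|.
∫[-4,4] (-2*t**2 - 6*t + 80) dt = 1664/3.

1664/3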